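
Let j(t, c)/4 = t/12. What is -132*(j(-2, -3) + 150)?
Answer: -19712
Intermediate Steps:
j(t, c) = t/3 (j(t, c) = 4*(t/12) = t/3)
-132*(j(-2, -3) + 150) = -132*((1/3)*(-2) + 150) = -132*(-2/3 + 150) = -132*448/3 = -19712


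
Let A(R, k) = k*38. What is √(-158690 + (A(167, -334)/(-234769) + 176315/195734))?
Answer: I*√335089631492594608023890342/45952275446 ≈ 398.36*I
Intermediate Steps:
A(R, k) = 38*k
√(-158690 + (A(167, -334)/(-234769) + 176315/195734)) = √(-158690 + ((38*(-334))/(-234769) + 176315/195734)) = √(-158690 + (-12692*(-1/234769) + 176315*(1/195734))) = √(-158690 + (12692/234769 + 176315/195734)) = √(-158690 + 43877552163/45952275446) = √(-7292122712973577/45952275446) = I*√335089631492594608023890342/45952275446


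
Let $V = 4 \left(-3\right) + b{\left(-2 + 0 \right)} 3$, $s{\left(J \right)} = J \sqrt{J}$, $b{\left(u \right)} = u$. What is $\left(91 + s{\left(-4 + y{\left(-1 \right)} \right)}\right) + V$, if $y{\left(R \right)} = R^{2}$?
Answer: $73 - 3 i \sqrt{3} \approx 73.0 - 5.1962 i$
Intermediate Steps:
$s{\left(J \right)} = J^{\frac{3}{2}}$
$V = -18$ ($V = 4 \left(-3\right) + \left(-2 + 0\right) 3 = -12 - 6 = -18$)
$\left(91 + s{\left(-4 + y{\left(-1 \right)} \right)}\right) + V = \left(91 + \left(-4 + \left(-1\right)^{2}\right)^{\frac{3}{2}}\right) - 18 = \left(91 + \left(-4 + 1\right)^{\frac{3}{2}}\right) - 18 = \left(91 + \left(-3\right)^{\frac{3}{2}}\right) - 18 = \left(91 - 3 i \sqrt{3}\right) - 18 = 73 - 3 i \sqrt{3}$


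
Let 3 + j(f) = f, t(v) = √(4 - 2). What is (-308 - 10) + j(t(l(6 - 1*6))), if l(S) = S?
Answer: -321 + √2 ≈ -319.59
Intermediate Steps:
t(v) = √2
j(f) = -3 + f
(-308 - 10) + j(t(l(6 - 1*6))) = (-308 - 10) + (-3 + √2) = -318 + (-3 + √2) = -321 + √2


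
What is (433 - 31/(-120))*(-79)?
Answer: -4107289/120 ≈ -34227.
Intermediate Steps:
(433 - 31/(-120))*(-79) = (433 - 31*(-1/120))*(-79) = (433 + 31/120)*(-79) = (51991/120)*(-79) = -4107289/120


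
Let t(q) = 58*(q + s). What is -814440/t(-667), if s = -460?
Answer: 407220/32683 ≈ 12.460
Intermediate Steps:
t(q) = -26680 + 58*q (t(q) = 58*(q - 460) = 58*(-460 + q) = -26680 + 58*q)
-814440/t(-667) = -814440/(-26680 + 58*(-667)) = -814440/(-26680 - 38686) = -814440/(-65366) = -814440*(-1/65366) = 407220/32683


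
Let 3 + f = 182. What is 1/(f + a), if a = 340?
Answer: 1/519 ≈ 0.0019268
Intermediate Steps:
f = 179 (f = -3 + 182 = 179)
1/(f + a) = 1/(179 + 340) = 1/519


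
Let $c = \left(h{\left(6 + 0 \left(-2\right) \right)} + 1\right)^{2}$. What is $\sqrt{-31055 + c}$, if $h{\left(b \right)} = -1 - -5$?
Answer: $i \sqrt{31030} \approx 176.15 i$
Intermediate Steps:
$h{\left(b \right)} = 4$ ($h{\left(b \right)} = -1 + 5 = 4$)
$c = 25$ ($c = \left(4 + 1\right)^{2} = 5^{2} = 25$)
$\sqrt{-31055 + c} = \sqrt{-31055 + 25} = \sqrt{-31030} = i \sqrt{31030}$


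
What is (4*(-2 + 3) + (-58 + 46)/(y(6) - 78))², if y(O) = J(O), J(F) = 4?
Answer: 23716/1369 ≈ 17.324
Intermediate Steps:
y(O) = 4
(4*(-2 + 3) + (-58 + 46)/(y(6) - 78))² = (4*(-2 + 3) + (-58 + 46)/(4 - 78))² = (4*1 - 12/(-74))² = (4 - 12*(-1/74))² = (4 + 6/37)² = (154/37)² = 23716/1369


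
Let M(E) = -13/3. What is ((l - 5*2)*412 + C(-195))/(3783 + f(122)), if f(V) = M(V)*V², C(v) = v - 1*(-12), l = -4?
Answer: 17853/182143 ≈ 0.098016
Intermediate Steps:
M(E) = -13/3 (M(E) = -13*⅓ = -13/3)
C(v) = 12 + v (C(v) = v + 12 = 12 + v)
f(V) = -13*V²/3
((l - 5*2)*412 + C(-195))/(3783 + f(122)) = ((-4 - 5*2)*412 + (12 - 195))/(3783 - 13/3*122²) = ((-4 - 10)*412 - 183)/(3783 - 13/3*14884) = (-14*412 - 183)/(3783 - 193492/3) = (-5768 - 183)/(-182143/3) = -5951*(-3/182143) = 17853/182143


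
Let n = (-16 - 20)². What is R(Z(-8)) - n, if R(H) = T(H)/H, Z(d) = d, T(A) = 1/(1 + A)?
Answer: -72575/56 ≈ -1296.0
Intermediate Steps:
n = 1296 (n = (-36)² = 1296)
R(H) = 1/(H*(1 + H)) (R(H) = 1/((1 + H)*H) = 1/(H*(1 + H)))
R(Z(-8)) - n = 1/((-8)*(1 - 8)) - 1*1296 = -⅛/(-7) - 1296 = -⅛*(-⅐) - 1296 = 1/56 - 1296 = -72575/56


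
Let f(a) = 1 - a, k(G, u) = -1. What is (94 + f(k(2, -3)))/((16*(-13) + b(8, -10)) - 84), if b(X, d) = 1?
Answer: -32/97 ≈ -0.32990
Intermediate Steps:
(94 + f(k(2, -3)))/((16*(-13) + b(8, -10)) - 84) = (94 + (1 - 1*(-1)))/((16*(-13) + 1) - 84) = (94 + (1 + 1))/((-208 + 1) - 84) = (94 + 2)/(-207 - 84) = 96/(-291) = 96*(-1/291) = -32/97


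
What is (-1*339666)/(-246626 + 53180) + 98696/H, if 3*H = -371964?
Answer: 959256733/999374277 ≈ 0.95986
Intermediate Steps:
H = -123988 (H = (⅓)*(-371964) = -123988)
(-1*339666)/(-246626 + 53180) + 98696/H = (-1*339666)/(-246626 + 53180) + 98696/(-123988) = -339666/(-193446) + 98696*(-1/123988) = -339666*(-1/193446) - 24674/30997 = 56611/32241 - 24674/30997 = 959256733/999374277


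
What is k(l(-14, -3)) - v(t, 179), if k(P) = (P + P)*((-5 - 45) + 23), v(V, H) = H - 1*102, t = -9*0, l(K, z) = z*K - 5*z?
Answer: -3155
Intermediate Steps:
l(K, z) = -5*z + K*z (l(K, z) = K*z - 5*z = -5*z + K*z)
t = 0
v(V, H) = -102 + H (v(V, H) = H - 102 = -102 + H)
k(P) = -54*P (k(P) = (2*P)*(-50 + 23) = (2*P)*(-27) = -54*P)
k(l(-14, -3)) - v(t, 179) = -(-162)*(-5 - 14) - (-102 + 179) = -(-162)*(-19) - 1*77 = -54*57 - 77 = -3078 - 77 = -3155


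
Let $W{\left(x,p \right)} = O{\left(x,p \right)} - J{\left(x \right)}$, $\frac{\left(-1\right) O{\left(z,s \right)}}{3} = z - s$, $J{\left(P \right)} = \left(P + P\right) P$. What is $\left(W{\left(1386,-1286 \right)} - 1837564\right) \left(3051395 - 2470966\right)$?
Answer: $-3301231728388$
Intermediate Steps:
$J{\left(P \right)} = 2 P^{2}$ ($J{\left(P \right)} = 2 P P = 2 P^{2}$)
$O{\left(z,s \right)} = - 3 z + 3 s$ ($O{\left(z,s \right)} = - 3 \left(z - s\right) = - 3 z + 3 s$)
$W{\left(x,p \right)} = - 3 x - 2 x^{2} + 3 p$ ($W{\left(x,p \right)} = \left(- 3 x + 3 p\right) - 2 x^{2} = - 3 x - 2 x^{2} + 3 p$)
$\left(W{\left(1386,-1286 \right)} - 1837564\right) \left(3051395 - 2470966\right) = \left(\left(\left(-3\right) 1386 - 2 \cdot 1386^{2} + 3 \left(-1286\right)\right) - 1837564\right) \left(3051395 - 2470966\right) = \left(\left(-4158 - 3841992 - 3858\right) - 1837564\right) 580429 = \left(-3850008 - 1837564\right) 580429 = \left(-5687572\right) 580429 = -3301231728388$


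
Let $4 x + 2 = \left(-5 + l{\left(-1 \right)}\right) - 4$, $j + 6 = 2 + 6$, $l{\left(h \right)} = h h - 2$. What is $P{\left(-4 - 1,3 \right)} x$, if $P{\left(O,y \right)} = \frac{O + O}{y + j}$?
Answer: $6$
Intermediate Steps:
$l{\left(h \right)} = -2 + h^{2}$ ($l{\left(h \right)} = h^{2} - 2 = -2 + h^{2}$)
$j = 2$ ($j = -6 + \left(2 + 6\right) = -6 + 8 = 2$)
$P{\left(O,y \right)} = \frac{2 O}{2 + y}$ ($P{\left(O,y \right)} = \frac{O + O}{y + 2} = \frac{2 O}{2 + y}$)
$x = -3$ ($x = - \frac{1}{2} + \frac{\left(-5 - \left(2 - \left(-1\right)^{2}\right)\right) - 4}{4} = - \frac{1}{2} + \frac{\left(-5 + \left(-2 + 1\right)\right) - 4}{4} = - \frac{1}{2} + \frac{\left(-5 - 1\right) - 4}{4} = - \frac{1}{2} + \frac{-6 - 4}{4} = - \frac{1}{2} + \frac{1}{4} \left(-10\right) = - \frac{1}{2} - \frac{5}{2} = -3$)
$P{\left(-4 - 1,3 \right)} x = \frac{2 \left(-4 - 1\right)}{2 + 3} \left(-3\right) = 2 \left(-5\right) \frac{1}{5} \left(-3\right) = \left(-2\right) \left(-3\right) = 6$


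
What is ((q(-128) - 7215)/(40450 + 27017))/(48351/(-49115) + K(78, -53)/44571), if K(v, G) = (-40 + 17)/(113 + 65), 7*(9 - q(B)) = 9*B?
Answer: 6402124156979100/60387535306357609 ≈ 0.10602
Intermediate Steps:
q(B) = 9 - 9*B/7
K(v, G) = -23/178
((q(-128) - 7215)/(40450 + 27017))/(48351/(-49115) + K(78, -53)/44571) = (((9 - 9/7*(-128)) - 7215)/(40450 + 27017))/(48351/(-49115) - 23/178/44571) = (((9 + 1152/7) - 7215)/67467)/(48351*(-1/49115) - 23/178*1/44571) = ((1215/7 - 7215)*(1/67467))/(-48351/49115 - 23/7933638) = (-49290/7*1/67467)/(-383600460583/389660630370) = -16430/157423*(-389660630370/383600460583) = 6402124156979100/60387535306357609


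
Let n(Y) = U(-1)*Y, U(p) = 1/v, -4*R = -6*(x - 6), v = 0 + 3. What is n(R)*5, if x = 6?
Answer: 0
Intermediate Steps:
v = 3
R = 0 (R = -(-3)*(6 - 6)/2 = -(-3)*0/2 = -1/4*0 = 0)
U(p) = 1/3
n(Y) = Y/3
n(R)*5 = ((1/3)*0)*5 = 0*5 = 0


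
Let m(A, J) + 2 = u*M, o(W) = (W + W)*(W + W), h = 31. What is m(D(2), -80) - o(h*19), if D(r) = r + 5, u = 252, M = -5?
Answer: -1388946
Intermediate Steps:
o(W) = 4*W² (o(W) = (2*W)*(2*W) = 4*W²)
D(r) = 5 + r
m(A, J) = -1262 (m(A, J) = -2 + 252*(-5) = -2 - 1260 = -1262)
m(D(2), -80) - o(h*19) = -1262 - 4*(31*19)² = -1262 - 4*589² = -1262 - 4*346921 = -1262 - 1*1387684 = -1262 - 1387684 = -1388946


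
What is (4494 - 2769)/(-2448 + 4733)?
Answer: 345/457 ≈ 0.75492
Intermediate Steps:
(4494 - 2769)/(-2448 + 4733) = 1725/2285 = 1725*(1/2285) = 345/457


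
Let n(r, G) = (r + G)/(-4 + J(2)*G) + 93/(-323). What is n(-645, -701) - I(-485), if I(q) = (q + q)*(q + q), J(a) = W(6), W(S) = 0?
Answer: -607604207/646 ≈ -9.4056e+5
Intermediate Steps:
J(a) = 0
n(r, G) = -93/323 - G/4 - r/4 (n(r, G) = (r + G)/(-4 + 0*G) + 93/(-323) = (G + r)/(-4 + 0) + 93*(-1/323) = (G + r)/(-4) - 93/323 = (G + r)*(-1/4) - 93/323 = (-G/4 - r/4) - 93/323 = -93/323 - G/4 - r/4)
I(q) = 4*q**2 (I(q) = (2*q)*(2*q) = 4*q**2)
n(-645, -701) - I(-485) = (-93/323 - 1/4*(-701) - 1/4*(-645)) - 4*(-485)**2 = (-93/323 + 701/4 + 645/4) - 4*235225 = 217193/646 - 1*940900 = 217193/646 - 940900 = -607604207/646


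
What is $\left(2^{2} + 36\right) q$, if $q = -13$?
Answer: $-520$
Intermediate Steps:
$\left(2^{2} + 36\right) q = \left(2^{2} + 36\right) \left(-13\right) = \left(4 + 36\right) \left(-13\right) = 40 \left(-13\right) = -520$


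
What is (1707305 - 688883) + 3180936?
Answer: 4199358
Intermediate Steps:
(1707305 - 688883) + 3180936 = 1018422 + 3180936 = 4199358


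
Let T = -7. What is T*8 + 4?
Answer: -52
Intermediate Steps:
T*8 + 4 = -7*8 + 4 = -56 + 4 = -52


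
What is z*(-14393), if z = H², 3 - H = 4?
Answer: -14393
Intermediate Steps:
H = -1 (H = 3 - 1*4 = 3 - 4 = -1)
z = 1 (z = (-1)² = 1)
z*(-14393) = 1*(-14393) = -14393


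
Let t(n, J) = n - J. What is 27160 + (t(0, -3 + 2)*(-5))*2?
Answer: 27150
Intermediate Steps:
27160 + (t(0, -3 + 2)*(-5))*2 = 27160 + ((0 - (-3 + 2))*(-5))*2 = 27160 + ((0 - 1*(-1))*(-5))*2 = 27160 + ((0 + 1)*(-5))*2 = 27160 + (1*(-5))*2 = 27160 - 5*2 = 27160 - 10 = 27150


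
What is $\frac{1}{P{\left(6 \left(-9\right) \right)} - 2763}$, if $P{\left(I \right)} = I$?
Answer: $- \frac{1}{2817} \approx -0.00035499$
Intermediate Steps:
$\frac{1}{P{\left(6 \left(-9\right) \right)} - 2763} = \frac{1}{6 \left(-9\right) - 2763} = \frac{1}{-54 - 2763} = \frac{1}{-2817} = - \frac{1}{2817}$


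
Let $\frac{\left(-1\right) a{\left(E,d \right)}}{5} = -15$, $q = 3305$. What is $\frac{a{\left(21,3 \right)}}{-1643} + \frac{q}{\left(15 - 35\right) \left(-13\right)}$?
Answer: $\frac{1082123}{85436} \approx 12.666$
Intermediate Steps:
$a{\left(E,d \right)} = 75$ ($a{\left(E,d \right)} = \left(-5\right) \left(-15\right) = 75$)
$\frac{a{\left(21,3 \right)}}{-1643} + \frac{q}{\left(15 - 35\right) \left(-13\right)} = \frac{75}{-1643} + \frac{3305}{\left(15 - 35\right) \left(-13\right)} = 75 \left(- \frac{1}{1643}\right) + \frac{3305}{\left(-20\right) \left(-13\right)} = - \frac{75}{1643} + \frac{3305}{260} = - \frac{75}{1643} + 3305 \cdot \frac{1}{260} = - \frac{75}{1643} + \frac{661}{52} = \frac{1082123}{85436}$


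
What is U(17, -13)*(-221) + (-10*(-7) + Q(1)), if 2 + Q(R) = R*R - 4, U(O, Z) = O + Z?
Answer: -819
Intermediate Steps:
Q(R) = -6 + R² (Q(R) = -2 + (R*R - 4) = -2 + (R² - 4) = -2 + (-4 + R²) = -6 + R²)
U(17, -13)*(-221) + (-10*(-7) + Q(1)) = (17 - 13)*(-221) + (-10*(-7) + (-6 + 1²)) = 4*(-221) + (70 + (-6 + 1)) = -884 + (70 - 5) = -884 + 65 = -819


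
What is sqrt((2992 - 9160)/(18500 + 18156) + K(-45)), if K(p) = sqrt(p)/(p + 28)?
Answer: sqrt(-1020956658 - 1070730924*I*sqrt(5))/77894 ≈ 0.36105 - 0.54646*I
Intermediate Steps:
K(p) = sqrt(p)/(28 + p)
sqrt((2992 - 9160)/(18500 + 18156) + K(-45)) = sqrt((2992 - 9160)/(18500 + 18156) + sqrt(-45)/(28 - 45)) = sqrt(-6168/36656 + (3*I*sqrt(5))/(-17)) = sqrt(-6168*1/36656 + (3*I*sqrt(5))*(-1/17)) = sqrt(-771/4582 - 3*I*sqrt(5)/17)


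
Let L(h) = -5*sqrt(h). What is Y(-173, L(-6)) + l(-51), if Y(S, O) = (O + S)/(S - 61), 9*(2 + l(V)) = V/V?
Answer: -269/234 + 5*I*sqrt(6)/234 ≈ -1.1496 + 0.05234*I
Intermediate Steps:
l(V) = -17/9 (l(V) = -2 + (V/V)/9 = -2 + (1/9)*1 = -2 + 1/9 = -17/9)
Y(S, O) = (O + S)/(-61 + S)
Y(-173, L(-6)) + l(-51) = (-5*I*sqrt(6) - 173)/(-61 - 173) - 17/9 = (-5*I*sqrt(6) - 173)/(-234) - 17/9 = -(-5*I*sqrt(6) - 173)/234 - 17/9 = -(-173 - 5*I*sqrt(6))/234 - 17/9 = (173/234 + 5*I*sqrt(6)/234) - 17/9 = -269/234 + 5*I*sqrt(6)/234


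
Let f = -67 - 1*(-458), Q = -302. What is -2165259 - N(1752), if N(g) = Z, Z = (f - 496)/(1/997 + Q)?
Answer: -651944432772/301093 ≈ -2.1653e+6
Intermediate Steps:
f = 391 (f = -67 + 458 = 391)
Z = 104685/301093 (Z = (391 - 496)/(1/997 - 302) = -105/(1/997 - 302) = -105/(-301093/997) = -105*(-997/301093) = 104685/301093 ≈ 0.34768)
N(g) = 104685/301093
-2165259 - N(1752) = -2165259 - 1*104685/301093 = -2165259 - 104685/301093 = -651944432772/301093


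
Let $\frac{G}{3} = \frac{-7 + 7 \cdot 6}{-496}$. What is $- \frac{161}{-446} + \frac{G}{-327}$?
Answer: $\frac{4359957}{12056272} \approx 0.36163$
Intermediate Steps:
$G = - \frac{105}{496}$ ($G = 3 \frac{-7 + 7 \cdot 6}{-496} = 3 \left(-7 + 42\right) \left(- \frac{1}{496}\right) = 3 \cdot 35 \left(- \frac{1}{496}\right) = 3 \left(- \frac{35}{496}\right) = - \frac{105}{496} \approx -0.21169$)
$- \frac{161}{-446} + \frac{G}{-327} = - \frac{161}{-446} - \frac{105}{496 \left(-327\right)} = \left(-161\right) \left(- \frac{1}{446}\right) - - \frac{35}{54064} = \frac{161}{446} + \frac{35}{54064} = \frac{4359957}{12056272}$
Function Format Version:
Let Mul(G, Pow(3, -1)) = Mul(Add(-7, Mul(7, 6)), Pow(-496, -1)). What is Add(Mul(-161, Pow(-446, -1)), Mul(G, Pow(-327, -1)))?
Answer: Rational(4359957, 12056272) ≈ 0.36163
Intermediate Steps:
G = Rational(-105, 496) (G = Mul(3, Mul(Add(-7, Mul(7, 6)), Pow(-496, -1))) = Mul(3, Mul(Add(-7, 42), Rational(-1, 496))) = Mul(3, Mul(35, Rational(-1, 496))) = Mul(3, Rational(-35, 496)) = Rational(-105, 496) ≈ -0.21169)
Add(Mul(-161, Pow(-446, -1)), Mul(G, Pow(-327, -1))) = Add(Mul(-161, Pow(-446, -1)), Mul(Rational(-105, 496), Pow(-327, -1))) = Add(Mul(-161, Rational(-1, 446)), Mul(Rational(-105, 496), Rational(-1, 327))) = Add(Rational(161, 446), Rational(35, 54064)) = Rational(4359957, 12056272)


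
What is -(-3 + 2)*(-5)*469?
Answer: -2345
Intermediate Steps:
-(-3 + 2)*(-5)*469 = -(-1*(-5))*469 = -5*469 = -1*2345 = -2345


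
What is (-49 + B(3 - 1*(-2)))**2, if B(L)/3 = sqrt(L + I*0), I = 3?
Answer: 2446 - 294*sqrt(5) ≈ 1788.6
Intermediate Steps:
B(L) = 3*sqrt(L) (B(L) = 3*sqrt(L + 3*0) = 3*sqrt(L + 0) = 3*sqrt(L))
(-49 + B(3 - 1*(-2)))**2 = (-49 + 3*sqrt(3 - 1*(-2)))**2 = (-49 + 3*sqrt(3 + 2))**2 = (-49 + 3*sqrt(5))**2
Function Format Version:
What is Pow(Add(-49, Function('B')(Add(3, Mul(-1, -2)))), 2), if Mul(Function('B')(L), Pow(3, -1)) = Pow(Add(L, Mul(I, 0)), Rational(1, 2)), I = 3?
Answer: Add(2446, Mul(-294, Pow(5, Rational(1, 2)))) ≈ 1788.6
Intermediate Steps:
Function('B')(L) = Mul(3, Pow(L, Rational(1, 2))) (Function('B')(L) = Mul(3, Pow(Add(L, Mul(3, 0)), Rational(1, 2))) = Mul(3, Pow(Add(L, 0), Rational(1, 2))) = Mul(3, Pow(L, Rational(1, 2))))
Pow(Add(-49, Function('B')(Add(3, Mul(-1, -2)))), 2) = Pow(Add(-49, Mul(3, Pow(Add(3, Mul(-1, -2)), Rational(1, 2)))), 2) = Pow(Add(-49, Mul(3, Pow(Add(3, 2), Rational(1, 2)))), 2) = Pow(Add(-49, Mul(3, Pow(5, Rational(1, 2)))), 2)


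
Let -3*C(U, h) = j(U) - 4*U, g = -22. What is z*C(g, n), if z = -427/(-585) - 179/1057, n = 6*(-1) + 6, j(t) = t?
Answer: -7625728/618345 ≈ -12.332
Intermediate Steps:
n = 0 (n = -6 + 6 = 0)
C(U, h) = U (C(U, h) = -(U - 4*U)/3 = -(-1)*U = U)
z = 346624/618345 (z = -427*(-1/585) - 179*1/1057 = 427/585 - 179/1057 = 346624/618345 ≈ 0.56057)
z*C(g, n) = (346624/618345)*(-22) = -7625728/618345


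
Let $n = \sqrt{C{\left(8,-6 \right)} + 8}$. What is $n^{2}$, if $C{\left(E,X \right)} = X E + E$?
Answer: $-32$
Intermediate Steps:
$C{\left(E,X \right)} = E + E X$ ($C{\left(E,X \right)} = E X + E = E + E X$)
$n = 4 i \sqrt{2}$ ($n = \sqrt{8 \left(1 - 6\right) + 8} = \sqrt{8 \left(-5\right) + 8} = \sqrt{-40 + 8} = \sqrt{-32} = 4 i \sqrt{2} \approx 5.6569 i$)
$n^{2} = \left(4 i \sqrt{2}\right)^{2} = -32$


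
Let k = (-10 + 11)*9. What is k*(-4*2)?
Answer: -72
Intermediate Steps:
k = 9 (k = 1*9 = 9)
k*(-4*2) = 9*(-4*2) = 9*(-8) = -72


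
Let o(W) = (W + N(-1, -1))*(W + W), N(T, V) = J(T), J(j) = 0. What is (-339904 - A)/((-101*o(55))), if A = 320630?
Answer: 330267/305525 ≈ 1.0810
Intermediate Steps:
N(T, V) = 0
o(W) = 2*W**2 (o(W) = (W + 0)*(W + W) = W*(2*W) = 2*W**2)
(-339904 - A)/((-101*o(55))) = (-339904 - 1*320630)/((-202*55**2)) = (-339904 - 320630)/((-202*3025)) = -660534/((-101*6050)) = -660534/(-611050) = -660534*(-1/611050) = 330267/305525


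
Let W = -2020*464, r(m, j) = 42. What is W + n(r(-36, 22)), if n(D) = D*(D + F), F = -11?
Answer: -935978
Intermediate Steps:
W = -937280
n(D) = D*(-11 + D) (n(D) = D*(D - 11) = D*(-11 + D))
W + n(r(-36, 22)) = -937280 + 42*(-11 + 42) = -937280 + 42*31 = -937280 + 1302 = -935978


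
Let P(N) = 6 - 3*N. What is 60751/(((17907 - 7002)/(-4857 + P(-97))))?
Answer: -18468304/727 ≈ -25403.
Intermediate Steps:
60751/(((17907 - 7002)/(-4857 + P(-97)))) = 60751/(((17907 - 7002)/(-4857 + (6 - 3*(-97))))) = 60751/((10905/(-4857 + (6 + 291)))) = 60751/((10905/(-4857 + 297))) = 60751/((10905/(-4560))) = 60751/((10905*(-1/4560))) = 60751/(-727/304) = 60751*(-304/727) = -18468304/727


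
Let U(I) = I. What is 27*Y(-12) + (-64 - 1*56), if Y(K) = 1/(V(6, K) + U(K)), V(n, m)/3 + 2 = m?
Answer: -241/2 ≈ -120.50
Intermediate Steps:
V(n, m) = -6 + 3*m
Y(K) = 1/(-6 + 4*K) (Y(K) = 1/((-6 + 3*K) + K) = 1/(-6 + 4*K))
27*Y(-12) + (-64 - 1*56) = 27*(1/(2*(-3 + 2*(-12)))) + (-64 - 1*56) = 27*(1/(2*(-3 - 24))) + (-64 - 56) = 27*((1/2)/(-27)) - 120 = 27*((1/2)*(-1/27)) - 120 = 27*(-1/54) - 120 = -1/2 - 120 = -241/2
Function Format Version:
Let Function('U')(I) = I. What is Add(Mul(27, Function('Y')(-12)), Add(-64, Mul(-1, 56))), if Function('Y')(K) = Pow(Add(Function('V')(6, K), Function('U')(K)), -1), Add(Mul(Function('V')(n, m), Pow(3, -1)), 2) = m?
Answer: Rational(-241, 2) ≈ -120.50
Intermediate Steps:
Function('V')(n, m) = Add(-6, Mul(3, m))
Function('Y')(K) = Pow(Add(-6, Mul(4, K)), -1) (Function('Y')(K) = Pow(Add(Add(-6, Mul(3, K)), K), -1) = Pow(Add(-6, Mul(4, K)), -1))
Add(Mul(27, Function('Y')(-12)), Add(-64, Mul(-1, 56))) = Add(Mul(27, Mul(Rational(1, 2), Pow(Add(-3, Mul(2, -12)), -1))), Add(-64, Mul(-1, 56))) = Add(Mul(27, Mul(Rational(1, 2), Pow(Add(-3, -24), -1))), Add(-64, -56)) = Add(Mul(27, Mul(Rational(1, 2), Pow(-27, -1))), -120) = Add(Mul(27, Mul(Rational(1, 2), Rational(-1, 27))), -120) = Add(Mul(27, Rational(-1, 54)), -120) = Add(Rational(-1, 2), -120) = Rational(-241, 2)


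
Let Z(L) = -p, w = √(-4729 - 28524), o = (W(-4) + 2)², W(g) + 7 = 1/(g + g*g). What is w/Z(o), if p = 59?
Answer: -I*√33253/59 ≈ -3.0907*I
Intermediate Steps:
W(g) = -7 + 1/(g + g²) (W(g) = -7 + 1/(g + g*g) = -7 + 1/(g + g²))
o = 3481/144 (o = ((1 - 7*(-4) - 7*(-4)²)/((-4)*(1 - 4)) + 2)² = (-¼*(1 + 28 - 7*16)/(-3) + 2)² = (-¼*(-⅓)*(1 + 28 - 112) + 2)² = (-¼*(-⅓)*(-83) + 2)² = (-83/12 + 2)² = (-59/12)² = 3481/144 ≈ 24.174)
w = I*√33253 (w = √(-33253) = I*√33253 ≈ 182.35*I)
Z(L) = -59 (Z(L) = -1*59 = -59)
w/Z(o) = (I*√33253)/(-59) = (I*√33253)*(-1/59) = -I*√33253/59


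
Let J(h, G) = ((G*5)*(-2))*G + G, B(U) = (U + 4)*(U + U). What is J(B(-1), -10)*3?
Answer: -3030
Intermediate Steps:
B(U) = 2*U*(4 + U) (B(U) = (4 + U)*(2*U) = 2*U*(4 + U))
J(h, G) = G - 10*G**2 (J(h, G) = ((5*G)*(-2))*G + G = (-10*G)*G + G = -10*G**2 + G = G - 10*G**2)
J(B(-1), -10)*3 = -10*(1 - 10*(-10))*3 = -10*(1 + 100)*3 = -10*101*3 = -1010*3 = -3030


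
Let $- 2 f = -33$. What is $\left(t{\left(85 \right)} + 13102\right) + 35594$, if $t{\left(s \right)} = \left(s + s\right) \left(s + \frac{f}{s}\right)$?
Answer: $63179$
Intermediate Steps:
$f = \frac{33}{2}$ ($f = \left(- \frac{1}{2}\right) \left(-33\right) = \frac{33}{2} \approx 16.5$)
$t{\left(s \right)} = 2 s \left(s + \frac{33}{2 s}\right)$ ($t{\left(s \right)} = \left(s + s\right) \left(s + \frac{33}{2 s}\right) = 2 s \left(s + \frac{33}{2 s}\right)$)
$\left(t{\left(85 \right)} + 13102\right) + 35594 = \left(\left(33 + 2 \cdot 85^{2}\right) + 13102\right) + 35594 = \left(\left(33 + 2 \cdot 7225\right) + 13102\right) + 35594 = \left(\left(33 + 14450\right) + 13102\right) + 35594 = \left(14483 + 13102\right) + 35594 = 27585 + 35594 = 63179$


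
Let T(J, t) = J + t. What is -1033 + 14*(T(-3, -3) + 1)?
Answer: -1103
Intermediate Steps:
-1033 + 14*(T(-3, -3) + 1) = -1033 + 14*((-3 - 3) + 1) = -1033 + 14*(-6 + 1) = -1033 + 14*(-5) = -1033 - 70 = -1103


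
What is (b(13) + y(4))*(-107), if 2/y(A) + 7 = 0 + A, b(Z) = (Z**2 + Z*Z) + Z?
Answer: -112457/3 ≈ -37486.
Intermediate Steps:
b(Z) = Z + 2*Z**2 (b(Z) = (Z**2 + Z**2) + Z = 2*Z**2 + Z = Z + 2*Z**2)
y(A) = 2/(-7 + A) (y(A) = 2/(-7 + (0 + A)) = 2/(-7 + A))
(b(13) + y(4))*(-107) = (13*(1 + 2*13) + 2/(-7 + 4))*(-107) = (13*(1 + 26) + 2/(-3))*(-107) = (13*27 + 2*(-1/3))*(-107) = (351 - 2/3)*(-107) = (1051/3)*(-107) = -112457/3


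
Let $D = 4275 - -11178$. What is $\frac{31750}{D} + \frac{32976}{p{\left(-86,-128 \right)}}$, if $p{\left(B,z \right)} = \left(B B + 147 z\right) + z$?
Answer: $- \frac{35732282}{44612811} \approx -0.80094$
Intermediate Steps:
$D = 15453$ ($D = 4275 + 11178 = 15453$)
$p{\left(B,z \right)} = B^{2} + 148 z$ ($p{\left(B,z \right)} = \left(B^{2} + 147 z\right) + z = B^{2} + 148 z$)
$\frac{31750}{D} + \frac{32976}{p{\left(-86,-128 \right)}} = \frac{31750}{15453} + \frac{32976}{\left(-86\right)^{2} + 148 \left(-128\right)} = 31750 \cdot \frac{1}{15453} + \frac{32976}{7396 - 18944} = \frac{31750}{15453} + \frac{32976}{-11548} = \frac{31750}{15453} + 32976 \left(- \frac{1}{11548}\right) = \frac{31750}{15453} - \frac{8244}{2887} = - \frac{35732282}{44612811}$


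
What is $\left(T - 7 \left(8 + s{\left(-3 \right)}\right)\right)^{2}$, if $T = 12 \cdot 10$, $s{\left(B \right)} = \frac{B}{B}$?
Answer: $3249$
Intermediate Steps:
$s{\left(B \right)} = 1$
$T = 120$
$\left(T - 7 \left(8 + s{\left(-3 \right)}\right)\right)^{2} = \left(120 - 7 \left(8 + 1\right)\right)^{2} = \left(120 - 63\right)^{2} = 57^{2} = 3249$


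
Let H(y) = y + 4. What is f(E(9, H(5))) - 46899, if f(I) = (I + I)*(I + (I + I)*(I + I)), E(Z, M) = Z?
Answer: -40905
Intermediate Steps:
H(y) = 4 + y
f(I) = 2*I*(I + 4*I²) (f(I) = (2*I)*(I + (2*I)*(2*I)) = (2*I)*(I + 4*I²) = 2*I*(I + 4*I²))
f(E(9, H(5))) - 46899 = 9²*(2 + 8*9) - 46899 = 81*(2 + 72) - 46899 = 81*74 - 46899 = 5994 - 46899 = -40905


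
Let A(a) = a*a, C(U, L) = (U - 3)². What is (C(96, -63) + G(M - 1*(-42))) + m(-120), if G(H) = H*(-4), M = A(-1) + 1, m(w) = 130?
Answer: 8603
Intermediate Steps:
C(U, L) = (-3 + U)²
A(a) = a²
M = 2 (M = (-1)² + 1 = 1 + 1 = 2)
G(H) = -4*H
(C(96, -63) + G(M - 1*(-42))) + m(-120) = ((-3 + 96)² - 4*(2 - 1*(-42))) + 130 = (93² - 4*(2 + 42)) + 130 = (8649 - 4*44) + 130 = (8649 - 176) + 130 = 8473 + 130 = 8603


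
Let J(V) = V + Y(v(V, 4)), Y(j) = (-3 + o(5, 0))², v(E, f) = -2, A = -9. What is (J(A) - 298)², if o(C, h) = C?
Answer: 91809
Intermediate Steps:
Y(j) = 4 (Y(j) = (-3 + 5)² = 2² = 4)
J(V) = 4 + V (J(V) = V + 4 = 4 + V)
(J(A) - 298)² = ((4 - 9) - 298)² = (-5 - 298)² = (-303)² = 91809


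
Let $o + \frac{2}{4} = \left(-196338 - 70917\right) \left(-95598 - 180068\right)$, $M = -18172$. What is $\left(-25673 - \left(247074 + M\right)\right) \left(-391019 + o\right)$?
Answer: $- \frac{37510468346416075}{2} \approx -1.8755 \cdot 10^{16}$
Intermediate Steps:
$o = \frac{147346233659}{2}$ ($o = - \frac{1}{2} + \left(-196338 - 70917\right) \left(-95598 - 180068\right) = - \frac{1}{2} - -73673116830 = - \frac{1}{2} + 73673116830 = \frac{147346233659}{2} \approx 7.3673 \cdot 10^{10}$)
$\left(-25673 - \left(247074 + M\right)\right) \left(-391019 + o\right) = \left(-25673 - 228902\right) \left(-391019 + \frac{147346233659}{2}\right) = \left(-25673 + \left(-247074 + 18172\right)\right) \frac{147345451621}{2} = \left(-25673 - 228902\right) \frac{147345451621}{2} = \left(-254575\right) \frac{147345451621}{2} = - \frac{37510468346416075}{2}$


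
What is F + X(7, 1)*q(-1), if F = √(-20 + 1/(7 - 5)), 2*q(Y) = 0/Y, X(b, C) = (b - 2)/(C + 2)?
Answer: I*√78/2 ≈ 4.4159*I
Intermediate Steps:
X(b, C) = (-2 + b)/(2 + C)
q(Y) = 0 (q(Y) = (0/Y)/2 = (½)*0 = 0)
F = I*√78/2 (F = √(-20 + 1/2) = √(-20 + ½) = √(-39/2) = I*√78/2 ≈ 4.4159*I)
F + X(7, 1)*q(-1) = I*√78/2 + ((-2 + 7)/(2 + 1))*0 = I*√78/2 + (5/3)*0 = I*√78/2 + 0 = I*√78/2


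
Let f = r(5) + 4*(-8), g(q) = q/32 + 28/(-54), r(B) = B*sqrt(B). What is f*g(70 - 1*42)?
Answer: -308/27 + 385*sqrt(5)/216 ≈ -7.4218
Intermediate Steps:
r(B) = B**(3/2)
g(q) = -14/27 + q/32 (g(q) = q*(1/32) + 28*(-1/54) = q/32 - 14/27 = -14/27 + q/32)
f = -32 + 5*sqrt(5) (f = 5**(3/2) + 4*(-8) = 5*sqrt(5) - 32 = -32 + 5*sqrt(5) ≈ -20.820)
f*g(70 - 1*42) = (-32 + 5*sqrt(5))*(-14/27 + (70 - 1*42)/32) = (-32 + 5*sqrt(5))*(-14/27 + (70 - 42)/32) = (-32 + 5*sqrt(5))*(-14/27 + (1/32)*28) = (-32 + 5*sqrt(5))*(-14/27 + 7/8) = (-32 + 5*sqrt(5))*(77/216) = -308/27 + 385*sqrt(5)/216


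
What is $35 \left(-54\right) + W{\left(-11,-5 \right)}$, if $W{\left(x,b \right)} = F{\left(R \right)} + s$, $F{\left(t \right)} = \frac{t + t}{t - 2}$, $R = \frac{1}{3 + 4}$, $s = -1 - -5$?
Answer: $- \frac{24520}{13} \approx -1886.2$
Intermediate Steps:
$s = 4$ ($s = -1 + 5 = 4$)
$R = \frac{1}{7} \approx 0.14286$
$F{\left(t \right)} = \frac{2 t}{-2 + t}$
$W{\left(x,b \right)} = \frac{50}{13}$ ($W{\left(x,b \right)} = 2 \cdot \frac{1}{7} \frac{1}{-2 + \frac{1}{7}} + 4 = 2 \cdot \frac{1}{7} \frac{1}{- \frac{13}{7}} + 4 = 2 \cdot \frac{1}{7} \left(- \frac{7}{13}\right) + 4 = - \frac{2}{13} + 4 = \frac{50}{13}$)
$35 \left(-54\right) + W{\left(-11,-5 \right)} = 35 \left(-54\right) + \frac{50}{13} = -1890 + \frac{50}{13} = - \frac{24520}{13}$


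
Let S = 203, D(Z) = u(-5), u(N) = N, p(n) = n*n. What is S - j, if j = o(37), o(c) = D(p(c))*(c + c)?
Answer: 573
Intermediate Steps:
p(n) = n²
D(Z) = -5
o(c) = -10*c (o(c) = -5*(c + c) = -10*c)
j = -370 (j = -10*37 = -370)
S - j = 203 - 1*(-370) = 203 + 370 = 573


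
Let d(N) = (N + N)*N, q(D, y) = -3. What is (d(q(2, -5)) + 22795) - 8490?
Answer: 14323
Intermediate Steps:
d(N) = 2*N**2 (d(N) = (2*N)*N = 2*N**2)
(d(q(2, -5)) + 22795) - 8490 = (2*(-3)**2 + 22795) - 8490 = (2*9 + 22795) - 8490 = (18 + 22795) - 8490 = 22813 - 8490 = 14323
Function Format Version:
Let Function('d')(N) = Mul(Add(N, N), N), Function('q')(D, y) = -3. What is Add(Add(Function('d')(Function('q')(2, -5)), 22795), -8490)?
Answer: 14323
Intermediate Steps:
Function('d')(N) = Mul(2, Pow(N, 2)) (Function('d')(N) = Mul(Mul(2, N), N) = Mul(2, Pow(N, 2)))
Add(Add(Function('d')(Function('q')(2, -5)), 22795), -8490) = Add(Add(Mul(2, Pow(-3, 2)), 22795), -8490) = Add(Add(Mul(2, 9), 22795), -8490) = Add(Add(18, 22795), -8490) = Add(22813, -8490) = 14323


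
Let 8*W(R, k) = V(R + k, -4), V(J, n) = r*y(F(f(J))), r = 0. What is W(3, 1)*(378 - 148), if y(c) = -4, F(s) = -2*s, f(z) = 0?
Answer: 0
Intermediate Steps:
V(J, n) = 0 (V(J, n) = 0*(-4) = 0)
W(R, k) = 0 (W(R, k) = (⅛)*0 = 0)
W(3, 1)*(378 - 148) = 0*(378 - 148) = 0*230 = 0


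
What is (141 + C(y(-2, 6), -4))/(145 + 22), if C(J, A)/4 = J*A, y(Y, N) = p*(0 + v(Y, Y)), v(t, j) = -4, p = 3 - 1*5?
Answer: 13/167 ≈ 0.077844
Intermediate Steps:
p = -2 (p = 3 - 5 = -2)
y(Y, N) = 8 (y(Y, N) = -2*(0 - 4) = -2*(-4) = 8)
C(J, A) = 4*A*J (C(J, A) = 4*(J*A) = 4*(A*J) = 4*A*J)
(141 + C(y(-2, 6), -4))/(145 + 22) = (141 + 4*(-4)*8)/(145 + 22) = (141 - 128)/167 = (1/167)*13 = 13/167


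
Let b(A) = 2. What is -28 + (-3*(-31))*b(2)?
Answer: 158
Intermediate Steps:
-28 + (-3*(-31))*b(2) = -28 - 3*(-31)*2 = -28 + 93*2 = -28 + 186 = 158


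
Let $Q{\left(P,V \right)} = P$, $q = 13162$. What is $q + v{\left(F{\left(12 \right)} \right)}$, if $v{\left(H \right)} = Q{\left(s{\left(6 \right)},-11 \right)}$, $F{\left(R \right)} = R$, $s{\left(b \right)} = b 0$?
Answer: $13162$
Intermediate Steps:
$s{\left(b \right)} = 0$
$v{\left(H \right)} = 0$
$q + v{\left(F{\left(12 \right)} \right)} = 13162 + 0 = 13162$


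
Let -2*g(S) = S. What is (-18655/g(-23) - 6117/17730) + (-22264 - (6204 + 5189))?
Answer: -4795545007/135930 ≈ -35280.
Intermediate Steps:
g(S) = -S/2
(-18655/g(-23) - 6117/17730) + (-22264 - (6204 + 5189)) = (-18655/((-½*(-23))) - 6117/17730) + (-22264 - (6204 + 5189)) = (-18655/23/2 - 6117*1/17730) + (-22264 - 1*11393) = (-18655*2/23 - 2039/5910) + (-22264 - 11393) = (-37310/23 - 2039/5910) - 33657 = -220548997/135930 - 33657 = -4795545007/135930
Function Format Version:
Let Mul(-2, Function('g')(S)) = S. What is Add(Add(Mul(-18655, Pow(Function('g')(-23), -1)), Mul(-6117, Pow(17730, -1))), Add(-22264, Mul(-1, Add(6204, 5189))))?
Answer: Rational(-4795545007, 135930) ≈ -35280.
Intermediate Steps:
Function('g')(S) = Mul(Rational(-1, 2), S)
Add(Add(Mul(-18655, Pow(Function('g')(-23), -1)), Mul(-6117, Pow(17730, -1))), Add(-22264, Mul(-1, Add(6204, 5189)))) = Add(Add(Mul(-18655, Pow(Mul(Rational(-1, 2), -23), -1)), Mul(-6117, Pow(17730, -1))), Add(-22264, Mul(-1, Add(6204, 5189)))) = Add(Add(Mul(-18655, Pow(Rational(23, 2), -1)), Mul(-6117, Rational(1, 17730))), Add(-22264, Mul(-1, 11393))) = Add(Add(Mul(-18655, Rational(2, 23)), Rational(-2039, 5910)), Add(-22264, -11393)) = Add(Add(Rational(-37310, 23), Rational(-2039, 5910)), -33657) = Add(Rational(-220548997, 135930), -33657) = Rational(-4795545007, 135930)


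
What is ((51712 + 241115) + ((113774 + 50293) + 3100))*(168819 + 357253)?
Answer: 241989963568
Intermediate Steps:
((51712 + 241115) + ((113774 + 50293) + 3100))*(168819 + 357253) = (292827 + (164067 + 3100))*526072 = (292827 + 167167)*526072 = 459994*526072 = 241989963568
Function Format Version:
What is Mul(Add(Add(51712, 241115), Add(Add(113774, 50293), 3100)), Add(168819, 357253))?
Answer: 241989963568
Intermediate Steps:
Mul(Add(Add(51712, 241115), Add(Add(113774, 50293), 3100)), Add(168819, 357253)) = Mul(Add(292827, Add(164067, 3100)), 526072) = Mul(Add(292827, 167167), 526072) = Mul(459994, 526072) = 241989963568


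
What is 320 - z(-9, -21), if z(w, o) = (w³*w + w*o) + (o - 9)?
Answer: -6400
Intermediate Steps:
z(w, o) = -9 + o + w⁴ + o*w (z(w, o) = (w⁴ + o*w) + (-9 + o) = -9 + o + w⁴ + o*w)
320 - z(-9, -21) = 320 - (-9 - 21 + (-9)⁴ - 21*(-9)) = 320 - (-9 - 21 + 6561 + 189) = 320 - 1*6720 = 320 - 6720 = -6400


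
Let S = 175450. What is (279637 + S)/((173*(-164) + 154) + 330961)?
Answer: 455087/302743 ≈ 1.5032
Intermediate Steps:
(279637 + S)/((173*(-164) + 154) + 330961) = (279637 + 175450)/((173*(-164) + 154) + 330961) = 455087/((-28372 + 154) + 330961) = 455087/(-28218 + 330961) = 455087/302743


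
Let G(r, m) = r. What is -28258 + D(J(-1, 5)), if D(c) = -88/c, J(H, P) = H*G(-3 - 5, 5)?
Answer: -28269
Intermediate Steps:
J(H, P) = -8*H (J(H, P) = H*(-3 - 5) = H*(-8) = -8*H)
-28258 + D(J(-1, 5)) = -28258 - 88/((-8*(-1))) = -28258 - 88/8 = -28258 - 88*⅛ = -28258 - 11 = -28269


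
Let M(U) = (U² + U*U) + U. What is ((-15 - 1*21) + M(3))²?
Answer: 225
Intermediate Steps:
M(U) = U + 2*U² (M(U) = (U² + U²) + U = 2*U² + U = U + 2*U²)
((-15 - 1*21) + M(3))² = ((-15 - 1*21) + 3*(1 + 2*3))² = ((-15 - 21) + 3*(1 + 6))² = (-36 + 3*7)² = (-36 + 21)² = (-15)² = 225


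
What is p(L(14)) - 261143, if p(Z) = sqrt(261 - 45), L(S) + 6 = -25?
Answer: -261143 + 6*sqrt(6) ≈ -2.6113e+5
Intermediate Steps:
L(S) = -31 (L(S) = -6 - 25 = -31)
p(Z) = 6*sqrt(6) (p(Z) = sqrt(216) = 6*sqrt(6))
p(L(14)) - 261143 = 6*sqrt(6) - 261143 = -261143 + 6*sqrt(6)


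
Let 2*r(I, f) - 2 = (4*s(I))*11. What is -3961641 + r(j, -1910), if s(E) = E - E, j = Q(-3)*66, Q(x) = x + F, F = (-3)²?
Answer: -3961640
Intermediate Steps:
F = 9
Q(x) = 9 + x (Q(x) = x + 9 = 9 + x)
j = 396 (j = (9 - 3)*66 = 6*66 = 396)
s(E) = 0
r(I, f) = 1 (r(I, f) = 1 + ((4*0)*11)/2 = 1 + (0*11)/2 = 1 + (½)*0 = 1 + 0 = 1)
-3961641 + r(j, -1910) = -3961641 + 1 = -3961640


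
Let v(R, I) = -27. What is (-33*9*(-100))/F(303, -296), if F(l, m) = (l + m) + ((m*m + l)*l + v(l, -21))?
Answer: 2700/2421767 ≈ 0.0011149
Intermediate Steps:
F(l, m) = -27 + l + m + l*(l + m**2) (F(l, m) = (l + m) + ((m*m + l)*l - 27) = (l + m) + ((m**2 + l)*l - 27) = (l + m) + ((l + m**2)*l - 27) = (l + m) + (l*(l + m**2) - 27) = (l + m) + (-27 + l*(l + m**2)) = -27 + l + m + l*(l + m**2))
(-33*9*(-100))/F(303, -296) = (-33*9*(-100))/(-27 + 303 - 296 + 303**2 + 303*(-296)**2) = (-297*(-100))/(-27 + 303 - 296 + 91809 + 303*87616) = 29700/(-27 + 303 - 296 + 91809 + 26547648) = 29700/26639437 = 29700*(1/26639437) = 2700/2421767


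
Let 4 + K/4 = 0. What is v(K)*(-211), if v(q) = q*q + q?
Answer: -50640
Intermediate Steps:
K = -16 (K = -16 + 4*0 = -16 + 0 = -16)
v(q) = q + q**2 (v(q) = q**2 + q = q + q**2)
v(K)*(-211) = -16*(1 - 16)*(-211) = -16*(-15)*(-211) = 240*(-211) = -50640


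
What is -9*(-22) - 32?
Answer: 166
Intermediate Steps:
-9*(-22) - 32 = 198 - 32 = 166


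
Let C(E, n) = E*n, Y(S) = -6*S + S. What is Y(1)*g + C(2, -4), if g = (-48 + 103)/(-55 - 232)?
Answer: -2021/287 ≈ -7.0418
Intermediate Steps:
Y(S) = -5*S
g = -55/287 (g = 55/(-287) = 55*(-1/287) = -55/287 ≈ -0.19164)
Y(1)*g + C(2, -4) = -5*1*(-55/287) + 2*(-4) = -5*(-55/287) - 8 = 275/287 - 8 = -2021/287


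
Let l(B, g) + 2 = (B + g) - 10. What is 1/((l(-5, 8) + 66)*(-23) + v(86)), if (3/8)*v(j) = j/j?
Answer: -3/3925 ≈ -0.00076433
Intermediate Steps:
l(B, g) = -12 + B + g (l(B, g) = -2 + ((B + g) - 10) = -2 + (-10 + B + g) = -12 + B + g)
v(j) = 8/3 (v(j) = 8*(j/j)/3 = (8/3)*1 = 8/3)
1/((l(-5, 8) + 66)*(-23) + v(86)) = 1/(((-12 - 5 + 8) + 66)*(-23) + 8/3) = 1/((-9 + 66)*(-23) + 8/3) = 1/(57*(-23) + 8/3) = 1/(-1311 + 8/3) = 1/(-3925/3) = -3/3925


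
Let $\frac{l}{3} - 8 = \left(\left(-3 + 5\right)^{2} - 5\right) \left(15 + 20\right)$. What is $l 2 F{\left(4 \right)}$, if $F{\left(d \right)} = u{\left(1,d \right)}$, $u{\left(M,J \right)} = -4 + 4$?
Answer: $0$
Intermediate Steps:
$u{\left(M,J \right)} = 0$
$F{\left(d \right)} = 0$
$l = -81$ ($l = 24 + 3 \left(\left(-3 + 5\right)^{2} - 5\right) \left(15 + 20\right) = 24 + 3 \left(2^{2} - 5\right) 35 = 24 + 3 \left(4 - 5\right) 35 = 24 + 3 \left(\left(-1\right) 35\right) = 24 + 3 \left(-35\right) = 24 - 105 = -81$)
$l 2 F{\left(4 \right)} = \left(-81\right) 2 \cdot 0 = \left(-162\right) 0 = 0$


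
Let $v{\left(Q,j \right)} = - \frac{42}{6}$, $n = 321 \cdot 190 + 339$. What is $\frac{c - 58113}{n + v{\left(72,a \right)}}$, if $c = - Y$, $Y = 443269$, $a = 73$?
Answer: $- \frac{250691}{30661} \approx -8.1762$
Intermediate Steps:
$n = 61329$ ($n = 60990 + 339 = 61329$)
$c = -443269$ ($c = \left(-1\right) 443269 = -443269$)
$v{\left(Q,j \right)} = -7$ ($v{\left(Q,j \right)} = \left(-42\right) \frac{1}{6} = -7$)
$\frac{c - 58113}{n + v{\left(72,a \right)}} = \frac{-443269 - 58113}{61329 - 7} = - \frac{501382}{61322} = \left(-501382\right) \frac{1}{61322} = - \frac{250691}{30661}$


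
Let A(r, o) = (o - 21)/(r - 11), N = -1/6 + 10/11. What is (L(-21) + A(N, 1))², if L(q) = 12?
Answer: 89189136/458329 ≈ 194.60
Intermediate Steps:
N = 49/66 (N = -1*⅙ + 10*(1/11) = -⅙ + 10/11 = 49/66 ≈ 0.74242)
A(r, o) = (-21 + o)/(-11 + r)
(L(-21) + A(N, 1))² = (12 + (-21 + 1)/(-11 + 49/66))² = (12 - 20/(-677/66))² = (12 - 66/677*(-20))² = (12 + 1320/677)² = (9444/677)² = 89189136/458329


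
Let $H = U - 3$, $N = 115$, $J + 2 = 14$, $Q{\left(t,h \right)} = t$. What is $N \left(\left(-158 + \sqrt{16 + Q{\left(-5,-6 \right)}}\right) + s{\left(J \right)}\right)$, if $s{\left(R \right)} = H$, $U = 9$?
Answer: $-17480 + 115 \sqrt{11} \approx -17099.0$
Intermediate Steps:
$J = 12$ ($J = -2 + 14 = 12$)
$H = 6$ ($H = 9 - 3 = 6$)
$s{\left(R \right)} = 6$
$N \left(\left(-158 + \sqrt{16 + Q{\left(-5,-6 \right)}}\right) + s{\left(J \right)}\right) = 115 \left(\left(-158 + \sqrt{16 - 5}\right) + 6\right) = 115 \left(\left(-158 + \sqrt{11}\right) + 6\right) = 115 \left(-152 + \sqrt{11}\right) = -17480 + 115 \sqrt{11}$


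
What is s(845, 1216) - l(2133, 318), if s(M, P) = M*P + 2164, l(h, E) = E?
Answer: 1029366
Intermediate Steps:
s(M, P) = 2164 + M*P
s(845, 1216) - l(2133, 318) = (2164 + 845*1216) - 1*318 = (2164 + 1027520) - 318 = 1029684 - 318 = 1029366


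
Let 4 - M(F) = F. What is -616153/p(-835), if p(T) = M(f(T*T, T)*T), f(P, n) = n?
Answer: 616153/697221 ≈ 0.88373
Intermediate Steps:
M(F) = 4 - F
p(T) = 4 - T² (p(T) = 4 - T*T = 4 - T²)
-616153/p(-835) = -616153/(4 - 1*(-835)²) = -616153/(4 - 1*697225) = -616153/(4 - 697225) = -616153/(-697221) = -616153*(-1/697221) = 616153/697221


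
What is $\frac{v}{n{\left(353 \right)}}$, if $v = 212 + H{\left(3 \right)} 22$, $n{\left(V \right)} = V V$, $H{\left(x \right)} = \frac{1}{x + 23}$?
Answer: $\frac{2767}{1619917} \approx 0.0017081$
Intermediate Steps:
$H{\left(x \right)} = \frac{1}{23 + x}$
$n{\left(V \right)} = V^{2}$
$v = \frac{2767}{13}$ ($v = 212 + \frac{1}{23 + 3} \cdot 22 = 212 + \frac{1}{26} \cdot 22 = 212 + \frac{11}{13} = \frac{2767}{13} \approx 212.85$)
$\frac{v}{n{\left(353 \right)}} = \frac{2767}{13 \cdot 353^{2}} = \frac{2767}{13 \cdot 124609} = \frac{2767}{13} \cdot \frac{1}{124609} = \frac{2767}{1619917}$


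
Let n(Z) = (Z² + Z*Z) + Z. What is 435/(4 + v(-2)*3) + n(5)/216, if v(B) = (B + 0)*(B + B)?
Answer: 23875/1512 ≈ 15.790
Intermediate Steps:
v(B) = 2*B² (v(B) = B*(2*B) = 2*B²)
n(Z) = Z + 2*Z² (n(Z) = (Z² + Z²) + Z = 2*Z² + Z = Z + 2*Z²)
435/(4 + v(-2)*3) + n(5)/216 = 435/(4 + (2*(-2)²)*3) + (5*(1 + 2*5))/216 = 435/(4 + (2*4)*3) + (5*(1 + 10))*(1/216) = 435/(4 + 8*3) + (5*11)*(1/216) = 435/(4 + 24) + 55*(1/216) = 435/28 + 55/216 = 23875/1512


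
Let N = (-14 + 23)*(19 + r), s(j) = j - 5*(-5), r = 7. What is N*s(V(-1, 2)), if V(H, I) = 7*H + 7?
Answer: 5850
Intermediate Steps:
V(H, I) = 7 + 7*H
s(j) = 25 + j (s(j) = j + 25 = 25 + j)
N = 234 (N = (-14 + 23)*(19 + 7) = 9*26 = 234)
N*s(V(-1, 2)) = 234*(25 + (7 + 7*(-1))) = 234*(25 + (7 - 7)) = 234*(25 + 0) = 234*25 = 5850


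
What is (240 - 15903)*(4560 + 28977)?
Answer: -525290031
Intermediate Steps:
(240 - 15903)*(4560 + 28977) = -15663*33537 = -525290031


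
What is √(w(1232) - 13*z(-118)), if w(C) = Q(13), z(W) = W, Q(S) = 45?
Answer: √1579 ≈ 39.737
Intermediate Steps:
w(C) = 45
√(w(1232) - 13*z(-118)) = √(45 - 13*(-118)) = √(45 + 1534) = √1579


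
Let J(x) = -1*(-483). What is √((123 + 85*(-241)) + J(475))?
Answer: I*√19879 ≈ 140.99*I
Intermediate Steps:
J(x) = 483
√((123 + 85*(-241)) + J(475)) = √((123 + 85*(-241)) + 483) = √((123 - 20485) + 483) = √(-20362 + 483) = √(-19879) = I*√19879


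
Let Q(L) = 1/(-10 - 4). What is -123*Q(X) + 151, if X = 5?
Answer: 2237/14 ≈ 159.79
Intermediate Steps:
Q(L) = -1/14 (Q(L) = 1/(-14) = -1/14)
-123*Q(X) + 151 = -123*(-1/14) + 151 = 123/14 + 151 = 2237/14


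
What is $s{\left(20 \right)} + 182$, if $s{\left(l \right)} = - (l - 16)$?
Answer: $178$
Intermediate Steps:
$s{\left(l \right)} = 16 - l$ ($s{\left(l \right)} = - (-16 + l) = 16 - l$)
$s{\left(20 \right)} + 182 = \left(16 - 20\right) + 182 = -4 + 182 = 178$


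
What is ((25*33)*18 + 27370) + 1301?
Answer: 43521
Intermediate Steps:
((25*33)*18 + 27370) + 1301 = (825*18 + 27370) + 1301 = (14850 + 27370) + 1301 = 42220 + 1301 = 43521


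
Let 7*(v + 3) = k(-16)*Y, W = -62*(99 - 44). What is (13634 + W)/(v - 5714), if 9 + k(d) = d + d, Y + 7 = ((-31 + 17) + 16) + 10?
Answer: -1491/838 ≈ -1.7792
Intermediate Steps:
Y = 5 (Y = -7 + (((-31 + 17) + 16) + 10) = -7 + ((-14 + 16) + 10) = -7 + (2 + 10) = -7 + 12 = 5)
W = -3410 (W = -62*55 = -3410)
k(d) = -9 + 2*d (k(d) = -9 + (d + d) = -9 + 2*d)
v = -226/7 (v = -3 + ((-9 + 2*(-16))*5)/7 = -3 + ((-9 - 32)*5)/7 = -3 + (-41*5)/7 = -3 + (1/7)*(-205) = -3 - 205/7 = -226/7 ≈ -32.286)
(13634 + W)/(v - 5714) = (13634 - 3410)/(-226/7 - 5714) = 10224/(-40224/7) = 10224*(-7/40224) = -1491/838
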